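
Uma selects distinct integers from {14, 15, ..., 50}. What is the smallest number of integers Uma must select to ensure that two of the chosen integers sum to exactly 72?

24

A set avoiding the sum 72 can contain at most one of each pair {x, 72−x}, plus the 9 elements whose complement lies outside the range or equal to its own complement.
The integers 14, …, 36 (23 of them) are such a set: any two sum to at least 14+15 = 29 and at most 35+36 = 71 < 72.
By the pigeonhole principle, any 24th integer completes one of the 14 pairs, so 24 choices force a sum of 72.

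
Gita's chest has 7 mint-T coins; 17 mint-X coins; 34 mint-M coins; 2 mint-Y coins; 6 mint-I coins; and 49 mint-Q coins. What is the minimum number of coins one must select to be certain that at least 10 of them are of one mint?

43

The 6 mints are the holes; the coins drawn are the pigeons.
To avoid 10 of any one mint, the worst case takes at most 9 of each mint, or every coin of a mint that has fewer than 9.
That gives 7 + 9 + 9 + 2 + 6 + 9 = 42 coins with no mint reaching 10.
The next coin forces some mint to 10, so 42 + 1 = 43.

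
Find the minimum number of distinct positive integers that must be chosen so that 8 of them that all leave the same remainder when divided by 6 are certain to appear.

Pigeonhole: the 6 residue classes mod 6 are the pigeonholes.
With 42 integers one could put 7 in each residue class and have no class reach 8.
The 43rd integer pushes some class to 8, so 6·7 + 1 = 43.

43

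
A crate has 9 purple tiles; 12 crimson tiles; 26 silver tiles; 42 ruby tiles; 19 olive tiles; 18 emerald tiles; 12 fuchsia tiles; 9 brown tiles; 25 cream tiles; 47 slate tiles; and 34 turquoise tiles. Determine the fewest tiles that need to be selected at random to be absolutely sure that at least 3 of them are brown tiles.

247

In the worst case for collecting brown tiles, every non-brown tile comes out first.
There are 9 + 12 + 26 + 42 + 19 + 18 + 12 + 25 + 47 + 34 = 244 non-brown tiles altogether.
After those, each further tile must be brown, so 244 + 3 = 247 draws guarantee 3 brown tiles.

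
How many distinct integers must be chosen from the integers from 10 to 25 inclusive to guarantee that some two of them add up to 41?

Group the elements by complementary pair {x, 41−x}: {16,25}, {17,24}, {18,23}, …, giving 5 two-element pairs and 6 integers whose partner 41−x falls outside [10,25].
Treating each of those 11 groups as a pigeonhole, one can pick one integer per group — 11 integers — with no two summing to 41.
The 12th integer lands in an occupied pair, forcing a sum of 41.

12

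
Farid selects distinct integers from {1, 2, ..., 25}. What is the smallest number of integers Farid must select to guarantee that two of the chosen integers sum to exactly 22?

A set avoiding the sum 22 can contain at most one of each pair {x, 22−x}, plus the 5 elements whose complement lies outside the range or equal to its own complement.
The integers 11, …, 25 (15 of them) are such a set: any two sum to at least 11+12 = 23 > 22.
Pigeonhole: any 16th integer completes one of the 10 pairs, so 16 choices force a sum of 22.

16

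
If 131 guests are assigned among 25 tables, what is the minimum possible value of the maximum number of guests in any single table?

Pigeonhole: the 25 tables are the holes and the 131 guests are the pigeons.
If every table held at most 5 guests, the total would be at most 25 × 5 = 125, which is less than 131.
So some table holds at least ⌈131/25⌉ = 6 guests.

6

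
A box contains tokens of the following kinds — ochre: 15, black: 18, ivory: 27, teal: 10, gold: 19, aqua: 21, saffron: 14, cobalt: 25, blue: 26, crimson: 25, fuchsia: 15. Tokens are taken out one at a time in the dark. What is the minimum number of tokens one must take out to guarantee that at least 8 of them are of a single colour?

78

By pigeonhole, put each drawn token into a box by colour. The largest draw with every box below 8 takes min(count, 7) from each colour.
Σ min(cᵢ, 7) = 7 + 7 + 7 + 7 + 7 + 7 + 7 + 7 + 7 + 7 + 7 = 77.
Draw number 77 + 1 = 78 must push one box to 8.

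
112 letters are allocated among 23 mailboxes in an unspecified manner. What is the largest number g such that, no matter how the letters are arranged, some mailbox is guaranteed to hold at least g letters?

The 23 mailboxes are the holes and the 112 letters are the pigeons.
If every mailbox held at most 4 letters, the total would be at most 23 × 4 = 92, which is less than 112.
So some mailbox holds at least ⌈112/23⌉ = 5 letters.

5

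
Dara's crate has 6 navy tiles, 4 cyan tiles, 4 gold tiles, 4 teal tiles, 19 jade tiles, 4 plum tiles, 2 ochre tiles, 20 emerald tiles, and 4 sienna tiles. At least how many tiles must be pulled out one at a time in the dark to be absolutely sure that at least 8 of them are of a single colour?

43

An adversary could hand out at most 7 tiles per colour (7 colours run out sooner): 6 + 4 + 4 + 4 + 7 + 4 + 2 + 7 + 4 = 42 tiles and still no colour has 8.
One more tile lands in a colour already at 7, so 43 draws are enough and 42 are not.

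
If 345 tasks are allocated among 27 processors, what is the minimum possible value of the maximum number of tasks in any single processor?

13

By the pigeonhole principle, the 27 processors are the holes and the 345 tasks are the pigeons.
If every processor held at most 12 tasks, the total would be at most 27 × 12 = 324, which is less than 345.
So some processor holds at least ⌈345/27⌉ = 13 tasks.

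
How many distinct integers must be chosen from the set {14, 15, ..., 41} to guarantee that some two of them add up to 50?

18

Group the elements by complementary pair {x, 50−x}: {14,36}, {15,35}, {16,34}, …, giving 11 two-element pairs; the single value 25 (it cannot pair with itself since the integers are distinct); and 5 integers whose partner 50−x falls outside [14,41].
Treating each of those 17 groups as a pigeonhole, one can pick one integer per group — 17 integers — with no two summing to 50.
The 18th integer lands in an occupied pair, forcing a sum of 50.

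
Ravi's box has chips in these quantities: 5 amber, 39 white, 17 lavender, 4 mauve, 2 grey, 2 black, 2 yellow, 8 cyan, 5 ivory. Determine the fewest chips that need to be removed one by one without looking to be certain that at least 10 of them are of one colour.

By pigeonhole, put each drawn chip into a box by colour. The largest draw with every box below 10 takes min(count, 9) from each colour; colours with fewer than 9 contribute all they have.
Σ min(cᵢ, 9) = 5 + 9 + 9 + 4 + 2 + 2 + 2 + 8 + 5 = 46.
Draw number 46 + 1 = 47 must push one box to 10.

47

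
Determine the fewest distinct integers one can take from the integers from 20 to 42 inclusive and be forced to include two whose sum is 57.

15

Two chosen integers sum to 57 exactly when both halves of some pair {x, 57−x} with 20 ≤ x ≤ 57−x ≤ 37 are chosen — 9 such pairs.
The remaining 5 elements (those with no distinct partner in range) can never complete a 57-sum, so the worst case takes all of them and one from each pair: 5 + 9 = 14.
The 15th integer has to be the second member of some pair, so 14 + 1 = 15.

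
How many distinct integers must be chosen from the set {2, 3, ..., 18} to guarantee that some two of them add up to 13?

13

Two chosen integers sum to 13 exactly when both halves of some pair {x, 13−x} with 2 ≤ x ≤ 13−x ≤ 11 are chosen — 5 such pairs.
The remaining 7 elements (those with no distinct partner in range) can never complete a 13-sum, so the worst case takes all of them and one from each pair: 7 + 5 = 12.
The 13th integer has to be the second member of some pair, so 12 + 1 = 13.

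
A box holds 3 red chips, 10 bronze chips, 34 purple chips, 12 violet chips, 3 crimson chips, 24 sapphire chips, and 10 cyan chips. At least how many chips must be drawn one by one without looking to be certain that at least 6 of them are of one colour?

32

By the pigeonhole principle, put each drawn chip into a box by colour. The largest draw with every box below 6 takes min(count, 5) from each colour; colours with fewer than 5 contribute all they have.
Σ min(cᵢ, 5) = 3 + 5 + 5 + 5 + 3 + 5 + 5 = 31.
Draw number 31 + 1 = 32 must push one box to 6.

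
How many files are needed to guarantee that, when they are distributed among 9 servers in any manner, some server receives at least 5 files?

With 36 files one could put exactly 4 in each of the 9 servers, and no server would reach 5.
Pigeonhole: one more file must land in a server that already has 4, giving it 5.
So 9 × 4 + 1 = 37 files are required.

37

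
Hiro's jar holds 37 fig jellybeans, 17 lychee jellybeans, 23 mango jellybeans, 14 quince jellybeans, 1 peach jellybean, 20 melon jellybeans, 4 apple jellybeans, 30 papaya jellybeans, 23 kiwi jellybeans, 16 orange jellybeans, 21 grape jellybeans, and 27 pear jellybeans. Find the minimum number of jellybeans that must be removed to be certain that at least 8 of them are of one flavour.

76

Put each drawn jellybean into a box by flavour. The largest draw with every box below 8 takes min(count, 7) from each flavour; flavours with fewer than 7 contribute all they have.
Σ min(cᵢ, 7) = 7 + 7 + 7 + 7 + 1 + 7 + 4 + 7 + 7 + 7 + 7 + 7 = 75.
Draw number 75 + 1 = 76 must push one box to 8.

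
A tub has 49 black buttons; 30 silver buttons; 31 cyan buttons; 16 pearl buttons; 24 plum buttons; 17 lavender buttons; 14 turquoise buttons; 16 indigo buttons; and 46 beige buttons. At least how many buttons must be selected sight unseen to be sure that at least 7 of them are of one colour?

55

Pigeonhole: the 9 colours are the holes; the buttons drawn are the pigeons.
To avoid 7 of any one colour, the worst case takes at most 6 of each colour.
That gives 6 + 6 + 6 + 6 + 6 + 6 + 6 + 6 + 6 = 54 buttons with no colour reaching 7.
The next button forces some colour to 7, so 54 + 1 = 55.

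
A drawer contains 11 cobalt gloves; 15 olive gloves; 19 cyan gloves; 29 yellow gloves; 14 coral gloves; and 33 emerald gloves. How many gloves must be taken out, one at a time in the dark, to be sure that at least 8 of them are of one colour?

Pigeonhole: the 6 colours are the holes; the gloves drawn are the pigeons.
To avoid 8 of any one colour, the worst case takes at most 7 of each colour.
That gives 7 + 7 + 7 + 7 + 7 + 7 = 42 gloves with no colour reaching 8.
The next glove forces some colour to 8, so 42 + 1 = 43.

43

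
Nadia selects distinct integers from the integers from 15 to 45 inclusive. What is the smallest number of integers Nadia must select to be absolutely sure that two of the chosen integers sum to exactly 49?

Two chosen integers sum to 49 exactly when both halves of some pair {x, 49−x} with 15 ≤ x ≤ 49−x ≤ 34 are chosen — 10 such pairs.
The remaining 11 elements (those with no distinct partner in range) can never complete a 49-sum, so the worst case takes all of them and one from each pair: 11 + 10 = 21.
The 22nd integer has to be the second member of some pair, so 21 + 1 = 22.

22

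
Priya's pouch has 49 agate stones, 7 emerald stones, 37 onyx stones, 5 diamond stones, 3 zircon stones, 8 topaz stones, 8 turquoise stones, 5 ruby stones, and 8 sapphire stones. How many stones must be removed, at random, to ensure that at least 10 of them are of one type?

63

By pigeonhole, put each drawn stone into a box by type. The largest draw with every box below 10 takes min(count, 9) from each type; types with fewer than 9 contribute all they have.
Σ min(cᵢ, 9) = 9 + 7 + 9 + 5 + 3 + 8 + 8 + 5 + 8 = 62.
Draw number 62 + 1 = 63 must push one box to 10.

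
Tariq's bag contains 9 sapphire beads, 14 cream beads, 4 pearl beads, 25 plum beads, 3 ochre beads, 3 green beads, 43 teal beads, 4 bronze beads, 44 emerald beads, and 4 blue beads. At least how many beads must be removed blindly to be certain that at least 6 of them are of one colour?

44

By the pigeonhole principle, the 10 colours are the holes; the beads drawn are the pigeons.
To avoid 6 of any one colour, the worst case takes at most 5 of each colour, or every bead of a colour that has fewer than 5.
That gives 5 + 5 + 4 + 5 + 3 + 3 + 5 + 4 + 5 + 4 = 43 beads with no colour reaching 6.
The next bead forces some colour to 6, so 43 + 1 = 44.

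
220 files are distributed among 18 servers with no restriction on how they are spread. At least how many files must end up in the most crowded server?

The 18 servers are the holes and the 220 files are the pigeons.
If every server held at most 12 files, the total would be at most 18 × 12 = 216, which is less than 220.
So some server holds at least ⌈220/18⌉ = 13 files.

13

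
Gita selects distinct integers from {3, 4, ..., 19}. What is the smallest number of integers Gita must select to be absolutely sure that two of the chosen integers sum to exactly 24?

11

Group the elements by complementary pair {x, 24−x}: {5,19}, {6,18}, {7,17}, …, giving 7 two-element pairs; the single value 12 (it cannot pair with itself since the integers are distinct); and 2 integers whose partner 24−x falls outside [3,19].
By the pigeonhole principle, treating each of those 10 groups as a pigeonhole, one can pick one integer per group — 10 integers — with no two summing to 24.
The 11th integer lands in an occupied pair, forcing a sum of 24.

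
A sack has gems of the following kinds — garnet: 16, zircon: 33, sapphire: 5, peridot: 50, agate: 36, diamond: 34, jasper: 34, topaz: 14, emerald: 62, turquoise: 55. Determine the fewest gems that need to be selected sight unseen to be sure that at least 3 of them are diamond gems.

In the worst case for collecting diamond gems, every non-diamond gem comes out first.
There are 16 + 33 + 5 + 50 + 36 + 34 + 14 + 62 + 55 = 305 non-diamond gems altogether.
After those, each further gem must be diamond, so 305 + 3 = 308 draws guarantee 3 diamond gems.

308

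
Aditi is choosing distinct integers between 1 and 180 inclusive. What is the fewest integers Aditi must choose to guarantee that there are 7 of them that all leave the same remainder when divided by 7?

43

Pigeonhole: the 7 residue classes mod 7 are the pigeonholes.
With 42 integers one could put 6 in each residue class and have no class reach 7.
The 43rd integer pushes some class to 7, so 7·6 + 1 = 43.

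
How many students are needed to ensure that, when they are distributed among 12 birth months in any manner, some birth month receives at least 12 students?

133

With 132 students one could put exactly 11 in each of the 12 birth months, and no birth month would reach 12.
One more student must land in a birth month that already has 11, giving it 12.
So 12 × 11 + 1 = 133 students are required.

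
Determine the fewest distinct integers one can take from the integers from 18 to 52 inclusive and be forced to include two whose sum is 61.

Two chosen integers sum to 61 exactly when both halves of some pair {x, 61−x} with 18 ≤ x ≤ 61−x ≤ 43 are chosen — 13 such pairs.
The remaining 9 elements (those with no distinct partner in range) can never complete a 61-sum, so the worst case takes all of them and one from each pair: 9 + 13 = 22.
By pigeonhole, the 23rd integer has to be the second member of some pair, so 22 + 1 = 23.

23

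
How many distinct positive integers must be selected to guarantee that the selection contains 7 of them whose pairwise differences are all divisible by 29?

175

Integers whose pairwise differences are multiples of 29 are exactly those sharing a remainder mod 29. By pigeonhole, the 29 residue classes mod 29 are the pigeonholes.
With 174 integers one could put 6 in each residue class and have no class reach 7.
The 175th integer pushes some class to 7, so 29·6 + 1 = 175.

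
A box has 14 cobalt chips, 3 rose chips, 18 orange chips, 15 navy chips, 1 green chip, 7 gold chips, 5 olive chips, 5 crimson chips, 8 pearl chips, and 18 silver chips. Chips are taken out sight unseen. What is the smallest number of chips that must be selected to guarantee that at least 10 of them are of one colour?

The 10 colours are the holes; the chips drawn are the pigeons.
To avoid 10 of any one colour, the worst case takes at most 9 of each colour, or every chip of a colour that has fewer than 9.
That gives 9 + 3 + 9 + 9 + 1 + 7 + 5 + 5 + 8 + 9 = 65 chips with no colour reaching 10.
The next chip forces some colour to 10, so 65 + 1 = 66.

66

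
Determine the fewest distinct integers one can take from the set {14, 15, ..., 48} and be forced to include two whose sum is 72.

Group the elements by complementary pair {x, 72−x}: {24,48}, {25,47}, {26,46}, …, giving 12 two-element pairs; the single value 36 (it cannot pair with itself since the integers are distinct); and 10 integers whose partner 72−x falls outside [14,48].
Treating each of those 23 groups as a pigeonhole, one can pick one integer per group — 23 integers — with no two summing to 72.
The 24th integer lands in an occupied pair, forcing a sum of 72.

24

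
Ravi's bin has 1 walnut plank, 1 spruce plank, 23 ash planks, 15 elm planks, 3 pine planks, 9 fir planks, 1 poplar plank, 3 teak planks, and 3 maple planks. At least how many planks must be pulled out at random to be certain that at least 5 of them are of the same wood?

By the pigeonhole principle, put each drawn plank into a box by wood. The largest draw with every box below 5 takes min(count, 4) from each wood; woods with fewer than 4 contribute all they have.
Σ min(cᵢ, 4) = 1 + 1 + 4 + 4 + 3 + 4 + 1 + 3 + 3 = 24.
Draw number 24 + 1 = 25 must push one box to 5.

25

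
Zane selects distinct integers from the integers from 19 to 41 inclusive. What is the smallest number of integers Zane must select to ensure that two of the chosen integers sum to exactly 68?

17

A set avoiding the sum 68 can contain at most one of each pair {x, 68−x}, plus the 9 elements whose complement lies outside the range or equal to its own complement.
The integers 19, …, 34 (16 of them) are such a set: any two sum to at least 19+20 = 39 and at most 33+34 = 67 < 68.
Any 17th integer completes one of the 7 pairs, so 17 choices force a sum of 68.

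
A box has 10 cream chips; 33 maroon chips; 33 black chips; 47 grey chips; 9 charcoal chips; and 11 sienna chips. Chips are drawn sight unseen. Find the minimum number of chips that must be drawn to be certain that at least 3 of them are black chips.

113

In the worst case for collecting black chips, every non-black chip comes out first.
There are 10 + 33 + 47 + 9 + 11 = 110 non-black chips altogether.
After those, each further chip must be black, so 110 + 3 = 113 draws guarantee 3 black chips.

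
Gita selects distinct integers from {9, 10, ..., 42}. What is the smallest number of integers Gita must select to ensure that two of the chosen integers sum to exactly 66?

A set avoiding the sum 66 can contain at most one of each pair {x, 66−x}, plus the 16 elements whose complement lies outside the range or equal to its own complement.
The integers 9, …, 33 (25 of them) are such a set: any two sum to at least 9+10 = 19 and at most 32+33 = 65 < 66.
Any 26th integer completes one of the 9 pairs, so 26 choices force a sum of 66.

26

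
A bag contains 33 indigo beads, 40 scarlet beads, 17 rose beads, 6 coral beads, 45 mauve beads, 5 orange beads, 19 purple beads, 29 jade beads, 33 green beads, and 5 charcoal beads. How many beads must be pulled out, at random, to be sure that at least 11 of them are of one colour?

An adversary could hand out at most 10 beads per colour (coral, orange, charcoal run out sooner): 10 + 10 + 10 + 6 + 10 + 5 + 10 + 10 + 10 + 5 = 86 beads and still no colour has 11.
One more bead lands in a colour already at 10, so 87 draws are enough and 86 are not.

87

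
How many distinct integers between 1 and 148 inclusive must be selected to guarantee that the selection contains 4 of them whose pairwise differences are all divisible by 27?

Integers whose pairwise differences are multiples of 27 are exactly those sharing a remainder mod 27. By pigeonhole, the 27 residue classes mod 27 are the pigeonholes.
With 81 integers one could put 3 in each residue class and have no class reach 4.
The 82nd integer pushes some class to 4, so 27·3 + 1 = 82.

82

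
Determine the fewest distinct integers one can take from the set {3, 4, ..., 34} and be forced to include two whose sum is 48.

23

Two chosen integers sum to 48 exactly when both halves of some pair {x, 48−x} with 14 ≤ x ≤ 48−x ≤ 34 are chosen — 10 such pairs.
The remaining 12 elements (those with no distinct partner in range) can never complete a 48-sum, so the worst case takes all of them and one from each pair: 12 + 10 = 22.
The 23rd integer has to be the second member of some pair, so 22 + 1 = 23.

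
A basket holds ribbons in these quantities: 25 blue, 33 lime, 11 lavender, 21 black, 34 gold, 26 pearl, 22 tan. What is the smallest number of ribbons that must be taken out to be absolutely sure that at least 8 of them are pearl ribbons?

In the worst case for collecting pearl ribbons, every non-pearl ribbon comes out first.
There are 25 + 33 + 11 + 21 + 34 + 22 = 146 non-pearl ribbons altogether.
After those, each further ribbon must be pearl, so 146 + 8 = 154 draws guarantee 8 pearl ribbons.

154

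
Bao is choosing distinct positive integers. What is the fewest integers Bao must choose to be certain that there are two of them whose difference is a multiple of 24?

25

Integers whose pairwise differences are multiples of 24 are exactly those sharing a remainder mod 24. The 24 residue classes mod 24 are the pigeonholes.
With 24 integers one could put 1 in each residue class and have no class reach 2.
The 25th integer pushes some class to 2, so 24·1 + 1 = 25.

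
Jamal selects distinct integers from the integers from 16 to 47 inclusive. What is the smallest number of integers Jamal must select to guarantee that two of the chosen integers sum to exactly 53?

22

Group the elements by complementary pair {x, 53−x}: {16,37}, {17,36}, {18,35}, …, giving 11 two-element pairs and 10 integers whose partner 53−x falls outside [16,47].
By pigeonhole, treating each of those 21 groups as a pigeonhole, one can pick one integer per group — 21 integers — with no two summing to 53.
The 22nd integer lands in an occupied pair, forcing a sum of 53.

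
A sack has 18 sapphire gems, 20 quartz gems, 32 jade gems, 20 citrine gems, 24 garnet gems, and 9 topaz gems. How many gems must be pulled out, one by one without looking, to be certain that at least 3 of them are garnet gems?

102

In the worst case for collecting garnet gems, every non-garnet gem comes out first.
There are 18 + 20 + 32 + 20 + 9 = 99 non-garnet gems altogether.
After those, each further gem must be garnet, so 99 + 3 = 102 draws guarantee 3 garnet gems.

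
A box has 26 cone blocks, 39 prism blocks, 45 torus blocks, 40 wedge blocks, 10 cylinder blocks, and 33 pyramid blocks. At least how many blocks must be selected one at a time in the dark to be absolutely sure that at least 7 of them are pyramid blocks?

In the worst case for collecting pyramid blocks, every non-pyramid block comes out first.
There are 26 + 39 + 45 + 40 + 10 = 160 non-pyramid blocks altogether.
After those, each further block must be pyramid, so 160 + 7 = 167 draws guarantee 7 pyramid blocks.

167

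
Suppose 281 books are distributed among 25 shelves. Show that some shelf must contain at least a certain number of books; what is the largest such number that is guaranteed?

By the pigeonhole principle, the 25 shelves are the holes and the 281 books are the pigeons.
If every shelf held at most 11 books, the total would be at most 25 × 11 = 275, which is less than 281.
So some shelf holds at least ⌈281/25⌉ = 12 books.

12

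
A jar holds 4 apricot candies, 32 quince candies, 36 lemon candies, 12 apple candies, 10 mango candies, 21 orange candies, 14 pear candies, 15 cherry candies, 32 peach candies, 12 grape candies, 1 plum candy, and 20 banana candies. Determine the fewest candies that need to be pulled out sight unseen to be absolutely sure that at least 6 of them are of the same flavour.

56

By the pigeonhole principle, put each drawn candy into a box by flavour. The largest draw with every box below 6 takes min(count, 5) from each flavour; flavours with fewer than 5 contribute all they have.
Σ min(cᵢ, 5) = 4 + 5 + 5 + 5 + 5 + 5 + 5 + 5 + 5 + 5 + 1 + 5 = 55.
Draw number 55 + 1 = 56 must push one box to 6.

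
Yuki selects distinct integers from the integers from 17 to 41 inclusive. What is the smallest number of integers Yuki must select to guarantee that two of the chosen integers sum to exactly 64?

17

A set avoiding the sum 64 can contain at most one of each pair {x, 64−x}, plus the 7 elements whose complement lies outside the range or equal to its own complement.
The integers 17, …, 32 (16 of them) are such a set: any two sum to at least 17+18 = 35 and at most 31+32 = 63 < 64.
Pigeonhole: any 17th integer completes one of the 9 pairs, so 17 choices force a sum of 64.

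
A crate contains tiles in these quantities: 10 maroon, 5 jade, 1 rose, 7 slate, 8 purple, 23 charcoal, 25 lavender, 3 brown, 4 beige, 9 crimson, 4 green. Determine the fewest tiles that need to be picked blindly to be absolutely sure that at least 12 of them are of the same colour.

74

An adversary could hand out at most 11 tiles per colour (9 colours run out sooner): 10 + 5 + 1 + 7 + 8 + 11 + 11 + 3 + 4 + 9 + 4 = 73 tiles and still no colour has 12.
One more tile lands in a colour already at 11, so 74 draws are enough and 73 are not.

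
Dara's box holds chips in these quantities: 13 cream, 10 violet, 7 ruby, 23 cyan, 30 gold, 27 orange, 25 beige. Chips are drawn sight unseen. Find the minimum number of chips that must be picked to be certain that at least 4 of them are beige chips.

114

In the worst case for collecting beige chips, every non-beige chip comes out first.
There are 13 + 10 + 7 + 23 + 30 + 27 = 110 non-beige chips altogether.
After those, each further chip must be beige, so 110 + 4 = 114 draws guarantee 4 beige chips.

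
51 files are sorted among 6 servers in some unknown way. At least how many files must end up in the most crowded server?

The 6 servers are the holes and the 51 files are the pigeons.
If every server held at most 8 files, the total would be at most 6 × 8 = 48, which is less than 51.
So some server holds at least ⌈51/6⌉ = 9 files.

9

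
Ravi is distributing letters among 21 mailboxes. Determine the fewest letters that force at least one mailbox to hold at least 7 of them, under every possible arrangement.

127

With 126 letters one could put exactly 6 in each of the 21 mailboxes, and no mailbox would reach 7.
One more letter must land in a mailbox that already has 6, giving it 7.
So 21 × 6 + 1 = 127 letters are required.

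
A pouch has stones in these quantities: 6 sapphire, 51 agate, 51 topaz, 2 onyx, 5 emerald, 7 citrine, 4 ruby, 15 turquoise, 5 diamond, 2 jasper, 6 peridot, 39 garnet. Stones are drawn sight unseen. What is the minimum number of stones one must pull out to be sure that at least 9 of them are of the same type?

70

An adversary could hand out at most 8 stones per type (8 types run out sooner): 6 + 8 + 8 + 2 + 5 + 7 + 4 + 8 + 5 + 2 + 6 + 8 = 69 stones and still no type has 9.
Pigeonhole: one more stone lands in a type already at 8, so 70 draws are enough and 69 are not.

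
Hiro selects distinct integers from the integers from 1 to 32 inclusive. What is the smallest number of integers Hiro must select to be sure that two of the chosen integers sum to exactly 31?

18

A set avoiding the sum 31 can contain at most one of each pair {x, 31−x}, plus the 2 elements whose complement lies outside the range.
The integers 16, …, 32 (17 of them) are such a set: any two sum to at least 16+17 = 33 > 31.
By pigeonhole, any 18th integer completes one of the 15 pairs, so 18 choices force a sum of 31.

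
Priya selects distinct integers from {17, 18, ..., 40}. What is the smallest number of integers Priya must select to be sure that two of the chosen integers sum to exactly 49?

17

Group the elements by complementary pair {x, 49−x}: {17,32}, {18,31}, {19,30}, …, giving 8 two-element pairs and 8 integers whose partner 49−x falls outside [17,40].
By pigeonhole, treating each of those 16 groups as a pigeonhole, one can pick one integer per group — 16 integers — with no two summing to 49.
The 17th integer lands in an occupied pair, forcing a sum of 49.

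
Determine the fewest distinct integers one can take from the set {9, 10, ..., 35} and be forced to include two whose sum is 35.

19

A set avoiding the sum 35 can contain at most one of each pair {x, 35−x}, plus the 9 elements whose complement lies outside the range.
The integers 18, …, 35 (18 of them) are such a set: any two sum to at least 18+19 = 37 > 35.
Any 19th integer completes one of the 9 pairs, so 19 choices force a sum of 35.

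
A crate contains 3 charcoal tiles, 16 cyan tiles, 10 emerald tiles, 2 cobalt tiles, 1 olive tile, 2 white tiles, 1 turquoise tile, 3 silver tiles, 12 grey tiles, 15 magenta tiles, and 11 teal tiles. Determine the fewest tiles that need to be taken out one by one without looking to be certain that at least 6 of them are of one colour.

38

By pigeonhole, put each drawn tile into a box by colour. The largest draw with every box below 6 takes min(count, 5) from each colour; colours with fewer than 5 contribute all they have.
Σ min(cᵢ, 5) = 3 + 5 + 5 + 2 + 1 + 2 + 1 + 3 + 5 + 5 + 5 = 37.
Draw number 37 + 1 = 38 must push one box to 6.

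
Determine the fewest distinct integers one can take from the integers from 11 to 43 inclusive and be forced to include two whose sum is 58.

20

Two chosen integers sum to 58 exactly when both halves of some pair {x, 58−x} with 15 ≤ x ≤ 58−x ≤ 43 are chosen — 14 such pairs.
The remaining 5 elements (those with no distinct partner in range) can never complete a 58-sum, so the worst case takes all of them and one from each pair: 5 + 14 = 19.
The 20th integer has to be the second member of some pair, so 19 + 1 = 20.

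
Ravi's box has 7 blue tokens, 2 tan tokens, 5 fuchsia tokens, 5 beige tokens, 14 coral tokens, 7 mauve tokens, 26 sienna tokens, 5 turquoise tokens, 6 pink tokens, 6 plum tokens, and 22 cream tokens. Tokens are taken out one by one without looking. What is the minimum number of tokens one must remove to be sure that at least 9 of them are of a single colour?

68

The 11 colours are the holes; the tokens drawn are the pigeons.
To avoid 9 of any one colour, the worst case takes at most 8 of each colour, or every token of a colour that has fewer than 8.
That gives 7 + 2 + 5 + 5 + 8 + 7 + 8 + 5 + 6 + 6 + 8 = 67 tokens with no colour reaching 9.
The next token forces some colour to 9, so 67 + 1 = 68.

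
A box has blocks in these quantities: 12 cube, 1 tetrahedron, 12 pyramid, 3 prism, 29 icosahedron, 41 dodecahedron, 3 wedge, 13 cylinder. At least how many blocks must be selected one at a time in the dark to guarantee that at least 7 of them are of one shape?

38

By the pigeonhole principle, put each drawn block into a box by shape. The largest draw with every box below 7 takes min(count, 6) from each shape; shapes with fewer than 6 contribute all they have.
Σ min(cᵢ, 6) = 6 + 1 + 6 + 3 + 6 + 6 + 3 + 6 = 37.
Draw number 37 + 1 = 38 must push one box to 7.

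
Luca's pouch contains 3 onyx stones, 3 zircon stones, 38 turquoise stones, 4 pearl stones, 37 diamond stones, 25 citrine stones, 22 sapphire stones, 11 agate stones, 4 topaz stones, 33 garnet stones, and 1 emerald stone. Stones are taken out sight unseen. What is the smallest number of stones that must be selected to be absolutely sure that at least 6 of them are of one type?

46

An adversary could hand out at most 5 stones per type (5 types run out sooner): 3 + 3 + 5 + 4 + 5 + 5 + 5 + 5 + 4 + 5 + 1 = 45 stones and still no type has 6.
One more stone lands in a type already at 5, so 46 draws are enough and 45 are not.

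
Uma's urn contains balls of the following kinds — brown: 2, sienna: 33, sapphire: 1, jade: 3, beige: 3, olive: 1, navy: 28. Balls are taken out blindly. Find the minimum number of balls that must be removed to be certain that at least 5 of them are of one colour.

An adversary could hand out at most 4 balls per colour (5 colours run out sooner): 2 + 4 + 1 + 3 + 3 + 1 + 4 = 18 balls and still no colour has 5.
One more ball lands in a colour already at 4, so 19 draws are enough and 18 are not.

19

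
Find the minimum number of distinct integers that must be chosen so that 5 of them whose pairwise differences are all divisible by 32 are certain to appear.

129

Integers whose pairwise differences are multiples of 32 are exactly those sharing a remainder mod 32. By pigeonhole, the 32 residue classes mod 32 are the pigeonholes.
With 128 integers one could put 4 in each residue class and have no class reach 5.
The 129th integer pushes some class to 5, so 32·4 + 1 = 129.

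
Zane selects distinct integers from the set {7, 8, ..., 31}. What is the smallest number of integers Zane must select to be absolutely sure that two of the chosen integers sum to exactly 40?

A set avoiding the sum 40 can contain at most one of each pair {x, 40−x}, plus the 3 elements whose complement lies outside the range or equal to its own complement.
The integers 7, …, 20 (14 of them) are such a set: any two sum to at least 7+8 = 15 and at most 19+20 = 39 < 40.
By the pigeonhole principle, any 15th integer completes one of the 11 pairs, so 15 choices force a sum of 40.

15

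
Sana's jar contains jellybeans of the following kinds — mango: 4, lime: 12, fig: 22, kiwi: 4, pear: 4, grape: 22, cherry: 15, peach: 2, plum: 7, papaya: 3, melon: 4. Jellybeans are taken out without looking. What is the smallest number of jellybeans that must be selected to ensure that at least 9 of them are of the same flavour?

An adversary could hand out at most 8 jellybeans per flavour (7 flavours run out sooner): 4 + 8 + 8 + 4 + 4 + 8 + 8 + 2 + 7 + 3 + 4 = 60 jellybeans and still no flavour has 9.
One more jellybean lands in a flavour already at 8, so 61 draws are enough and 60 are not.

61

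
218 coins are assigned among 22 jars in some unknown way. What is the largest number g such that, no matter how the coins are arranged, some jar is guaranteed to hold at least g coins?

10

By pigeonhole, the 22 jars are the holes and the 218 coins are the pigeons.
If every jar held at most 9 coins, the total would be at most 22 × 9 = 198, which is less than 218.
So some jar holds at least ⌈218/22⌉ = 10 coins.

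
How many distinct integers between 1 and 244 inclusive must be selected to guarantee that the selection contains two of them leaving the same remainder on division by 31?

32

Pigeonhole: the 31 residue classes mod 31 are the pigeonholes.
With 31 integers one could put 1 in each residue class and have no class reach 2.
The 32nd integer pushes some class to 2, so 31·1 + 1 = 32.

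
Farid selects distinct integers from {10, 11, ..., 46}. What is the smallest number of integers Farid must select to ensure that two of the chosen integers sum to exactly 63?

Two chosen integers sum to 63 exactly when both halves of some pair {x, 63−x} with 17 ≤ x ≤ 63−x ≤ 46 are chosen — 15 such pairs.
The remaining 7 elements (those with no distinct partner in range) can never complete a 63-sum, so the worst case takes all of them and one from each pair: 7 + 15 = 22.
The 23rd integer has to be the second member of some pair, so 22 + 1 = 23.

23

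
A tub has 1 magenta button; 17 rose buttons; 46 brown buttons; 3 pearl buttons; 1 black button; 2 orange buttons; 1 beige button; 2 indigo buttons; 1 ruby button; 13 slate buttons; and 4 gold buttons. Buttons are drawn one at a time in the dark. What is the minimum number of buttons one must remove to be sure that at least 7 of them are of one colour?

An adversary could hand out at most 6 buttons per colour (8 colours run out sooner): 1 + 6 + 6 + 3 + 1 + 2 + 1 + 2 + 1 + 6 + 4 = 33 buttons and still no colour has 7.
One more button lands in a colour already at 6, so 34 draws are enough and 33 are not.

34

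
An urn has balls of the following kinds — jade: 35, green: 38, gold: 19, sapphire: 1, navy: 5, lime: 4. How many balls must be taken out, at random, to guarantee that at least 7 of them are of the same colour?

29

Pigeonhole: the 6 colours are the holes; the balls drawn are the pigeons.
To avoid 7 of any one colour, the worst case takes at most 6 of each colour, or every ball of a colour that has fewer than 6.
That gives 6 + 6 + 6 + 1 + 5 + 4 = 28 balls with no colour reaching 7.
The next ball forces some colour to 7, so 28 + 1 = 29.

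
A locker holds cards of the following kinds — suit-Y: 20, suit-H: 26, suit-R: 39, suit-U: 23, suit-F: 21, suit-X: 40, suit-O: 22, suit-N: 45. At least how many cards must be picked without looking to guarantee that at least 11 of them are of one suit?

By pigeonhole, put each drawn card into a box by suit. The largest draw with every box below 11 takes min(count, 10) from each suit.
Σ min(cᵢ, 10) = 10 + 10 + 10 + 10 + 10 + 10 + 10 + 10 = 80.
Draw number 80 + 1 = 81 must push one box to 11.

81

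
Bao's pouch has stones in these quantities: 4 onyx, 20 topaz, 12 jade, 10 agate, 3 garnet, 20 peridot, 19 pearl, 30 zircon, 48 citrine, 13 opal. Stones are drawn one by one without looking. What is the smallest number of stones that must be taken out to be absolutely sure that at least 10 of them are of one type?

80

By pigeonhole, the 10 types are the holes; the stones drawn are the pigeons.
To avoid 10 of any one type, the worst case takes at most 9 of each type, or every stone of a type that has fewer than 9.
That gives 4 + 9 + 9 + 9 + 3 + 9 + 9 + 9 + 9 + 9 = 79 stones with no type reaching 10.
The next stone forces some type to 10, so 79 + 1 = 80.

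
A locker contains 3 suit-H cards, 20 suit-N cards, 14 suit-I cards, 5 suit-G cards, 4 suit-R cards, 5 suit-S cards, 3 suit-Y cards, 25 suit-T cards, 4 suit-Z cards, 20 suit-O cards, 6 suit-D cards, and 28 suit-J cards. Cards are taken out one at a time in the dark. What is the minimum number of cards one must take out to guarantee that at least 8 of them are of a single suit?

An adversary could hand out at most 7 cards per suit (7 suits run out sooner): 3 + 7 + 7 + 5 + 4 + 5 + 3 + 7 + 4 + 7 + 6 + 7 = 65 cards and still no suit has 8.
By the pigeonhole principle, one more card lands in a suit already at 7, so 66 draws are enough and 65 are not.

66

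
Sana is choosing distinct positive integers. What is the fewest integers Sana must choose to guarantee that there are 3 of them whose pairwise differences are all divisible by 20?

Integers whose pairwise differences are multiples of 20 are exactly those sharing a remainder mod 20. By the pigeonhole principle, the 20 residue classes mod 20 are the pigeonholes.
With 40 integers one could put 2 in each residue class and have no class reach 3.
The 41st integer pushes some class to 3, so 20·2 + 1 = 41.

41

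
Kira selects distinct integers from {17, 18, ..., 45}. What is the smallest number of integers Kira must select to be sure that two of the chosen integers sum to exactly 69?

19

Group the elements by complementary pair {x, 69−x}: {24,45}, {25,44}, {26,43}, …, giving 11 two-element pairs and 7 integers whose partner 69−x falls outside [17,45].
Treating each of those 18 groups as a pigeonhole, one can pick one integer per group — 18 integers — with no two summing to 69.
The 19th integer lands in an occupied pair, forcing a sum of 69.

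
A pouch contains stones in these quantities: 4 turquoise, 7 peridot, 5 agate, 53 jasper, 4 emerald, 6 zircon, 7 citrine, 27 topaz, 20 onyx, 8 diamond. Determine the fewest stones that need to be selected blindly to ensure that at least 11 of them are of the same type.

72

By pigeonhole, the 10 types are the holes; the stones drawn are the pigeons.
To avoid 11 of any one type, the worst case takes at most 10 of each type, or every stone of a type that has fewer than 10.
That gives 4 + 7 + 5 + 10 + 4 + 6 + 7 + 10 + 10 + 8 = 71 stones with no type reaching 11.
The next stone forces some type to 11, so 71 + 1 = 72.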